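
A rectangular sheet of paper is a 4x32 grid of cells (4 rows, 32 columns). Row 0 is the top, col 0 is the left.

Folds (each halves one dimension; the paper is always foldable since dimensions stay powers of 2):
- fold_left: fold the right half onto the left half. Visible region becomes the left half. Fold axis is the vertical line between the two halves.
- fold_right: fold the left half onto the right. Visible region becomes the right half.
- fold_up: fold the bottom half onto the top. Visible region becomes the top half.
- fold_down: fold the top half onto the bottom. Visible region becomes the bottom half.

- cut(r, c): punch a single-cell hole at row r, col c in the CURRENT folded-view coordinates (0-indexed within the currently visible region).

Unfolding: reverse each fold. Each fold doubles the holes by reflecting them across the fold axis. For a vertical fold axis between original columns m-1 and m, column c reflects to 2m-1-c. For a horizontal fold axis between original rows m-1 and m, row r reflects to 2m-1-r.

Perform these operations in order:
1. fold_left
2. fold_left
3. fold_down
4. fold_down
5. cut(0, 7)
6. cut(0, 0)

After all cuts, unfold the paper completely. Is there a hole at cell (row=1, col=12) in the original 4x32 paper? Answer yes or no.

Answer: no

Derivation:
Op 1 fold_left: fold axis v@16; visible region now rows[0,4) x cols[0,16) = 4x16
Op 2 fold_left: fold axis v@8; visible region now rows[0,4) x cols[0,8) = 4x8
Op 3 fold_down: fold axis h@2; visible region now rows[2,4) x cols[0,8) = 2x8
Op 4 fold_down: fold axis h@3; visible region now rows[3,4) x cols[0,8) = 1x8
Op 5 cut(0, 7): punch at orig (3,7); cuts so far [(3, 7)]; region rows[3,4) x cols[0,8) = 1x8
Op 6 cut(0, 0): punch at orig (3,0); cuts so far [(3, 0), (3, 7)]; region rows[3,4) x cols[0,8) = 1x8
Unfold 1 (reflect across h@3): 4 holes -> [(2, 0), (2, 7), (3, 0), (3, 7)]
Unfold 2 (reflect across h@2): 8 holes -> [(0, 0), (0, 7), (1, 0), (1, 7), (2, 0), (2, 7), (3, 0), (3, 7)]
Unfold 3 (reflect across v@8): 16 holes -> [(0, 0), (0, 7), (0, 8), (0, 15), (1, 0), (1, 7), (1, 8), (1, 15), (2, 0), (2, 7), (2, 8), (2, 15), (3, 0), (3, 7), (3, 8), (3, 15)]
Unfold 4 (reflect across v@16): 32 holes -> [(0, 0), (0, 7), (0, 8), (0, 15), (0, 16), (0, 23), (0, 24), (0, 31), (1, 0), (1, 7), (1, 8), (1, 15), (1, 16), (1, 23), (1, 24), (1, 31), (2, 0), (2, 7), (2, 8), (2, 15), (2, 16), (2, 23), (2, 24), (2, 31), (3, 0), (3, 7), (3, 8), (3, 15), (3, 16), (3, 23), (3, 24), (3, 31)]
Holes: [(0, 0), (0, 7), (0, 8), (0, 15), (0, 16), (0, 23), (0, 24), (0, 31), (1, 0), (1, 7), (1, 8), (1, 15), (1, 16), (1, 23), (1, 24), (1, 31), (2, 0), (2, 7), (2, 8), (2, 15), (2, 16), (2, 23), (2, 24), (2, 31), (3, 0), (3, 7), (3, 8), (3, 15), (3, 16), (3, 23), (3, 24), (3, 31)]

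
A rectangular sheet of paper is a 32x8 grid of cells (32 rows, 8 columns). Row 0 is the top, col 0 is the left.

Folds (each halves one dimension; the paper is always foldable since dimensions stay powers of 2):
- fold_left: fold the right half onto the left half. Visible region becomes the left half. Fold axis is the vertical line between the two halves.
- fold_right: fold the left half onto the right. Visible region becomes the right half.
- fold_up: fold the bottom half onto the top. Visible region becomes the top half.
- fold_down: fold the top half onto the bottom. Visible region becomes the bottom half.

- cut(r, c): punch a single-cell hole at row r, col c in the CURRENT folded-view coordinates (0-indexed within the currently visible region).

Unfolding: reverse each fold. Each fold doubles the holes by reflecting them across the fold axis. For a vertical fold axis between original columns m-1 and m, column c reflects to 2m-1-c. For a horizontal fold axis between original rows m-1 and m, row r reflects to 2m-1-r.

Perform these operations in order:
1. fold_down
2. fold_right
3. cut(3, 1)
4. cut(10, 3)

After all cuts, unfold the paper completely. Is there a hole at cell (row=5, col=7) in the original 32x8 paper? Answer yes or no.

Answer: yes

Derivation:
Op 1 fold_down: fold axis h@16; visible region now rows[16,32) x cols[0,8) = 16x8
Op 2 fold_right: fold axis v@4; visible region now rows[16,32) x cols[4,8) = 16x4
Op 3 cut(3, 1): punch at orig (19,5); cuts so far [(19, 5)]; region rows[16,32) x cols[4,8) = 16x4
Op 4 cut(10, 3): punch at orig (26,7); cuts so far [(19, 5), (26, 7)]; region rows[16,32) x cols[4,8) = 16x4
Unfold 1 (reflect across v@4): 4 holes -> [(19, 2), (19, 5), (26, 0), (26, 7)]
Unfold 2 (reflect across h@16): 8 holes -> [(5, 0), (5, 7), (12, 2), (12, 5), (19, 2), (19, 5), (26, 0), (26, 7)]
Holes: [(5, 0), (5, 7), (12, 2), (12, 5), (19, 2), (19, 5), (26, 0), (26, 7)]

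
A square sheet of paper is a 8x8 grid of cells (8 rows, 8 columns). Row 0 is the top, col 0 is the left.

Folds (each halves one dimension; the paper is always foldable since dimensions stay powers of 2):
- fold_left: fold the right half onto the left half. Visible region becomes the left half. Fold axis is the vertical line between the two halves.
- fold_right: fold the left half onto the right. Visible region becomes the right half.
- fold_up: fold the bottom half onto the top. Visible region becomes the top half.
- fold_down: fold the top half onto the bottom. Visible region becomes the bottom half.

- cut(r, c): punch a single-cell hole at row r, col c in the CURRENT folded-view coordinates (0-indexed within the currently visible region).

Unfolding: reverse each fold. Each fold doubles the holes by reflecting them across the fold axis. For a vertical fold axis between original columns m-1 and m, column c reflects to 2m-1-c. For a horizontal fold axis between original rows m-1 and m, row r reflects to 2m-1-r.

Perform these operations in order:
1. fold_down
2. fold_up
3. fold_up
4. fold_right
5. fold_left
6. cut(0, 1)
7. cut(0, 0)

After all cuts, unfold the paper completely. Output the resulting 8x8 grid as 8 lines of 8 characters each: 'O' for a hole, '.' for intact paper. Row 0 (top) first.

Answer: OOOOOOOO
OOOOOOOO
OOOOOOOO
OOOOOOOO
OOOOOOOO
OOOOOOOO
OOOOOOOO
OOOOOOOO

Derivation:
Op 1 fold_down: fold axis h@4; visible region now rows[4,8) x cols[0,8) = 4x8
Op 2 fold_up: fold axis h@6; visible region now rows[4,6) x cols[0,8) = 2x8
Op 3 fold_up: fold axis h@5; visible region now rows[4,5) x cols[0,8) = 1x8
Op 4 fold_right: fold axis v@4; visible region now rows[4,5) x cols[4,8) = 1x4
Op 5 fold_left: fold axis v@6; visible region now rows[4,5) x cols[4,6) = 1x2
Op 6 cut(0, 1): punch at orig (4,5); cuts so far [(4, 5)]; region rows[4,5) x cols[4,6) = 1x2
Op 7 cut(0, 0): punch at orig (4,4); cuts so far [(4, 4), (4, 5)]; region rows[4,5) x cols[4,6) = 1x2
Unfold 1 (reflect across v@6): 4 holes -> [(4, 4), (4, 5), (4, 6), (4, 7)]
Unfold 2 (reflect across v@4): 8 holes -> [(4, 0), (4, 1), (4, 2), (4, 3), (4, 4), (4, 5), (4, 6), (4, 7)]
Unfold 3 (reflect across h@5): 16 holes -> [(4, 0), (4, 1), (4, 2), (4, 3), (4, 4), (4, 5), (4, 6), (4, 7), (5, 0), (5, 1), (5, 2), (5, 3), (5, 4), (5, 5), (5, 6), (5, 7)]
Unfold 4 (reflect across h@6): 32 holes -> [(4, 0), (4, 1), (4, 2), (4, 3), (4, 4), (4, 5), (4, 6), (4, 7), (5, 0), (5, 1), (5, 2), (5, 3), (5, 4), (5, 5), (5, 6), (5, 7), (6, 0), (6, 1), (6, 2), (6, 3), (6, 4), (6, 5), (6, 6), (6, 7), (7, 0), (7, 1), (7, 2), (7, 3), (7, 4), (7, 5), (7, 6), (7, 7)]
Unfold 5 (reflect across h@4): 64 holes -> [(0, 0), (0, 1), (0, 2), (0, 3), (0, 4), (0, 5), (0, 6), (0, 7), (1, 0), (1, 1), (1, 2), (1, 3), (1, 4), (1, 5), (1, 6), (1, 7), (2, 0), (2, 1), (2, 2), (2, 3), (2, 4), (2, 5), (2, 6), (2, 7), (3, 0), (3, 1), (3, 2), (3, 3), (3, 4), (3, 5), (3, 6), (3, 7), (4, 0), (4, 1), (4, 2), (4, 3), (4, 4), (4, 5), (4, 6), (4, 7), (5, 0), (5, 1), (5, 2), (5, 3), (5, 4), (5, 5), (5, 6), (5, 7), (6, 0), (6, 1), (6, 2), (6, 3), (6, 4), (6, 5), (6, 6), (6, 7), (7, 0), (7, 1), (7, 2), (7, 3), (7, 4), (7, 5), (7, 6), (7, 7)]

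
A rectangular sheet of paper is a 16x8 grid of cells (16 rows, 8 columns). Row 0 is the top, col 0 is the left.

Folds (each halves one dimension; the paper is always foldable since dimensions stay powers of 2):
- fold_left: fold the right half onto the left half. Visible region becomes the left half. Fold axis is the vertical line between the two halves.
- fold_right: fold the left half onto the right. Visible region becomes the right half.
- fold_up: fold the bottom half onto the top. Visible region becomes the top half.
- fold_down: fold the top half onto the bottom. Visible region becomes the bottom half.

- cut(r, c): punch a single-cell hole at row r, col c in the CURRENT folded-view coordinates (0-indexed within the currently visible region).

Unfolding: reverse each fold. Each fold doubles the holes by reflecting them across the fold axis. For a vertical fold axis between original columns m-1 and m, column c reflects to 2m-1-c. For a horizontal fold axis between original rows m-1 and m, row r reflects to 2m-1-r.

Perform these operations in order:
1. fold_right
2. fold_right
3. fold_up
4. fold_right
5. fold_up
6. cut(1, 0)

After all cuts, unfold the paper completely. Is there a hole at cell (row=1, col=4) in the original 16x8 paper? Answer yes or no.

Answer: yes

Derivation:
Op 1 fold_right: fold axis v@4; visible region now rows[0,16) x cols[4,8) = 16x4
Op 2 fold_right: fold axis v@6; visible region now rows[0,16) x cols[6,8) = 16x2
Op 3 fold_up: fold axis h@8; visible region now rows[0,8) x cols[6,8) = 8x2
Op 4 fold_right: fold axis v@7; visible region now rows[0,8) x cols[7,8) = 8x1
Op 5 fold_up: fold axis h@4; visible region now rows[0,4) x cols[7,8) = 4x1
Op 6 cut(1, 0): punch at orig (1,7); cuts so far [(1, 7)]; region rows[0,4) x cols[7,8) = 4x1
Unfold 1 (reflect across h@4): 2 holes -> [(1, 7), (6, 7)]
Unfold 2 (reflect across v@7): 4 holes -> [(1, 6), (1, 7), (6, 6), (6, 7)]
Unfold 3 (reflect across h@8): 8 holes -> [(1, 6), (1, 7), (6, 6), (6, 7), (9, 6), (9, 7), (14, 6), (14, 7)]
Unfold 4 (reflect across v@6): 16 holes -> [(1, 4), (1, 5), (1, 6), (1, 7), (6, 4), (6, 5), (6, 6), (6, 7), (9, 4), (9, 5), (9, 6), (9, 7), (14, 4), (14, 5), (14, 6), (14, 7)]
Unfold 5 (reflect across v@4): 32 holes -> [(1, 0), (1, 1), (1, 2), (1, 3), (1, 4), (1, 5), (1, 6), (1, 7), (6, 0), (6, 1), (6, 2), (6, 3), (6, 4), (6, 5), (6, 6), (6, 7), (9, 0), (9, 1), (9, 2), (9, 3), (9, 4), (9, 5), (9, 6), (9, 7), (14, 0), (14, 1), (14, 2), (14, 3), (14, 4), (14, 5), (14, 6), (14, 7)]
Holes: [(1, 0), (1, 1), (1, 2), (1, 3), (1, 4), (1, 5), (1, 6), (1, 7), (6, 0), (6, 1), (6, 2), (6, 3), (6, 4), (6, 5), (6, 6), (6, 7), (9, 0), (9, 1), (9, 2), (9, 3), (9, 4), (9, 5), (9, 6), (9, 7), (14, 0), (14, 1), (14, 2), (14, 3), (14, 4), (14, 5), (14, 6), (14, 7)]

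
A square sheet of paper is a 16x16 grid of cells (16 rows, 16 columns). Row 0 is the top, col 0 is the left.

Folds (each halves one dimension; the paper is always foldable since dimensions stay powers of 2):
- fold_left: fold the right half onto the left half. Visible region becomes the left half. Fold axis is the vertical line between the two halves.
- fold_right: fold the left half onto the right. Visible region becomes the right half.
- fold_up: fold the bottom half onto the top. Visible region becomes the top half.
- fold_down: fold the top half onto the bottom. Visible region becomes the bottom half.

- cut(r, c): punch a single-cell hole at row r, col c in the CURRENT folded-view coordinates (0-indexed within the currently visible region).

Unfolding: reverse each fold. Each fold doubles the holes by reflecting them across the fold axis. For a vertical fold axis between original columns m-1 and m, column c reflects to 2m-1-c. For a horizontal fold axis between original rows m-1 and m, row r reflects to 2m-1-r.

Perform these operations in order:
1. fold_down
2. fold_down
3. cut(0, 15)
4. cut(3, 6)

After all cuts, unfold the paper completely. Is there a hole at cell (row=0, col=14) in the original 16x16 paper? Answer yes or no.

Answer: no

Derivation:
Op 1 fold_down: fold axis h@8; visible region now rows[8,16) x cols[0,16) = 8x16
Op 2 fold_down: fold axis h@12; visible region now rows[12,16) x cols[0,16) = 4x16
Op 3 cut(0, 15): punch at orig (12,15); cuts so far [(12, 15)]; region rows[12,16) x cols[0,16) = 4x16
Op 4 cut(3, 6): punch at orig (15,6); cuts so far [(12, 15), (15, 6)]; region rows[12,16) x cols[0,16) = 4x16
Unfold 1 (reflect across h@12): 4 holes -> [(8, 6), (11, 15), (12, 15), (15, 6)]
Unfold 2 (reflect across h@8): 8 holes -> [(0, 6), (3, 15), (4, 15), (7, 6), (8, 6), (11, 15), (12, 15), (15, 6)]
Holes: [(0, 6), (3, 15), (4, 15), (7, 6), (8, 6), (11, 15), (12, 15), (15, 6)]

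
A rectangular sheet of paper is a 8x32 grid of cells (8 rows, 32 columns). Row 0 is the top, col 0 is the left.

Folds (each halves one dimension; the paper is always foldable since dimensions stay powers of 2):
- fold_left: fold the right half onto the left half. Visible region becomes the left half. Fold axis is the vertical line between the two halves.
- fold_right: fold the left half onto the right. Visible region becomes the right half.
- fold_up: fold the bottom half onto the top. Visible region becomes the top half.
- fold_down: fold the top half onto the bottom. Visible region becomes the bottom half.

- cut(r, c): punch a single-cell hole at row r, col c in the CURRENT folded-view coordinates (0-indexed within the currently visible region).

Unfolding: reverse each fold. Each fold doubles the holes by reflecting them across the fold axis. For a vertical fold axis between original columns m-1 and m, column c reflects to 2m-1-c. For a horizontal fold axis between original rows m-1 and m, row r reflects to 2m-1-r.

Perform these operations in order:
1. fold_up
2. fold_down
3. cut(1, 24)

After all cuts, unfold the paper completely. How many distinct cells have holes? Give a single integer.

Answer: 4

Derivation:
Op 1 fold_up: fold axis h@4; visible region now rows[0,4) x cols[0,32) = 4x32
Op 2 fold_down: fold axis h@2; visible region now rows[2,4) x cols[0,32) = 2x32
Op 3 cut(1, 24): punch at orig (3,24); cuts so far [(3, 24)]; region rows[2,4) x cols[0,32) = 2x32
Unfold 1 (reflect across h@2): 2 holes -> [(0, 24), (3, 24)]
Unfold 2 (reflect across h@4): 4 holes -> [(0, 24), (3, 24), (4, 24), (7, 24)]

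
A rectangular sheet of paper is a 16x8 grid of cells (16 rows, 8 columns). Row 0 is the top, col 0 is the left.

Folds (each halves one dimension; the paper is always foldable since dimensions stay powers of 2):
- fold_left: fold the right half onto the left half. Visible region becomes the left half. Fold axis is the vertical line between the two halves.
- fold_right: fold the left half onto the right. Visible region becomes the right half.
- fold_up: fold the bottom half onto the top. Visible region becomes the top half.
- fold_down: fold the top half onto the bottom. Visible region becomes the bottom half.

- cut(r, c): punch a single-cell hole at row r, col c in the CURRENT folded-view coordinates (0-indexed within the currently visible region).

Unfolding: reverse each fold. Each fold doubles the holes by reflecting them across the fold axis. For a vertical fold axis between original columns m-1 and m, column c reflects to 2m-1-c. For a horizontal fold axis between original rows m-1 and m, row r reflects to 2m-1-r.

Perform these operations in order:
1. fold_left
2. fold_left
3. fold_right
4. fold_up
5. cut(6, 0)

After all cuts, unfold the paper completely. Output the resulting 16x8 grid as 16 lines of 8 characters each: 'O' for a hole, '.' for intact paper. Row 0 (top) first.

Op 1 fold_left: fold axis v@4; visible region now rows[0,16) x cols[0,4) = 16x4
Op 2 fold_left: fold axis v@2; visible region now rows[0,16) x cols[0,2) = 16x2
Op 3 fold_right: fold axis v@1; visible region now rows[0,16) x cols[1,2) = 16x1
Op 4 fold_up: fold axis h@8; visible region now rows[0,8) x cols[1,2) = 8x1
Op 5 cut(6, 0): punch at orig (6,1); cuts so far [(6, 1)]; region rows[0,8) x cols[1,2) = 8x1
Unfold 1 (reflect across h@8): 2 holes -> [(6, 1), (9, 1)]
Unfold 2 (reflect across v@1): 4 holes -> [(6, 0), (6, 1), (9, 0), (9, 1)]
Unfold 3 (reflect across v@2): 8 holes -> [(6, 0), (6, 1), (6, 2), (6, 3), (9, 0), (9, 1), (9, 2), (9, 3)]
Unfold 4 (reflect across v@4): 16 holes -> [(6, 0), (6, 1), (6, 2), (6, 3), (6, 4), (6, 5), (6, 6), (6, 7), (9, 0), (9, 1), (9, 2), (9, 3), (9, 4), (9, 5), (9, 6), (9, 7)]

Answer: ........
........
........
........
........
........
OOOOOOOO
........
........
OOOOOOOO
........
........
........
........
........
........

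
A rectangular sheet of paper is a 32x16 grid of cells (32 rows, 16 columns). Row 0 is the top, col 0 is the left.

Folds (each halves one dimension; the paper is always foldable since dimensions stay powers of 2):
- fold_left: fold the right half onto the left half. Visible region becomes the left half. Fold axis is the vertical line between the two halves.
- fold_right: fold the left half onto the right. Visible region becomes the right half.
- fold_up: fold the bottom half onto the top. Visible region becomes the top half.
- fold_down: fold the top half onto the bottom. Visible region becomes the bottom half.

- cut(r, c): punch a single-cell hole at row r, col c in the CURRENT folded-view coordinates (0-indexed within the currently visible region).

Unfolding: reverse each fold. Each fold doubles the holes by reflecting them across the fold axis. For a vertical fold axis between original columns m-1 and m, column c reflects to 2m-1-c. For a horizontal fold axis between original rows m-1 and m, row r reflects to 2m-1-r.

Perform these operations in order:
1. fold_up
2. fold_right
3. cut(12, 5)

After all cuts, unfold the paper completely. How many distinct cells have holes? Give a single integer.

Op 1 fold_up: fold axis h@16; visible region now rows[0,16) x cols[0,16) = 16x16
Op 2 fold_right: fold axis v@8; visible region now rows[0,16) x cols[8,16) = 16x8
Op 3 cut(12, 5): punch at orig (12,13); cuts so far [(12, 13)]; region rows[0,16) x cols[8,16) = 16x8
Unfold 1 (reflect across v@8): 2 holes -> [(12, 2), (12, 13)]
Unfold 2 (reflect across h@16): 4 holes -> [(12, 2), (12, 13), (19, 2), (19, 13)]

Answer: 4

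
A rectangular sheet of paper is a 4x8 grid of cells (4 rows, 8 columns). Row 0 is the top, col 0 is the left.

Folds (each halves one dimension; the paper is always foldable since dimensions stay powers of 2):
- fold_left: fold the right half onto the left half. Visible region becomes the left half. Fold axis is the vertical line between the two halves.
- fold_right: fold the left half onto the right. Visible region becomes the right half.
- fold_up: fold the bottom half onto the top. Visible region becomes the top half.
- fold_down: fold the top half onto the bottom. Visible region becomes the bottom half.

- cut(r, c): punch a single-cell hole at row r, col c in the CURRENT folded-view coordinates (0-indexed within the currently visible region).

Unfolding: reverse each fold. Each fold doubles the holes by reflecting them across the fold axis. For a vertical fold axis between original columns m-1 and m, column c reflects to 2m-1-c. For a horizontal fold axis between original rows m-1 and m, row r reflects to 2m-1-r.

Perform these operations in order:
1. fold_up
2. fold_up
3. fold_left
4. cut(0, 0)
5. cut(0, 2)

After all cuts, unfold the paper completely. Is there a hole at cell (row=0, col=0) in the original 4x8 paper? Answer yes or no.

Answer: yes

Derivation:
Op 1 fold_up: fold axis h@2; visible region now rows[0,2) x cols[0,8) = 2x8
Op 2 fold_up: fold axis h@1; visible region now rows[0,1) x cols[0,8) = 1x8
Op 3 fold_left: fold axis v@4; visible region now rows[0,1) x cols[0,4) = 1x4
Op 4 cut(0, 0): punch at orig (0,0); cuts so far [(0, 0)]; region rows[0,1) x cols[0,4) = 1x4
Op 5 cut(0, 2): punch at orig (0,2); cuts so far [(0, 0), (0, 2)]; region rows[0,1) x cols[0,4) = 1x4
Unfold 1 (reflect across v@4): 4 holes -> [(0, 0), (0, 2), (0, 5), (0, 7)]
Unfold 2 (reflect across h@1): 8 holes -> [(0, 0), (0, 2), (0, 5), (0, 7), (1, 0), (1, 2), (1, 5), (1, 7)]
Unfold 3 (reflect across h@2): 16 holes -> [(0, 0), (0, 2), (0, 5), (0, 7), (1, 0), (1, 2), (1, 5), (1, 7), (2, 0), (2, 2), (2, 5), (2, 7), (3, 0), (3, 2), (3, 5), (3, 7)]
Holes: [(0, 0), (0, 2), (0, 5), (0, 7), (1, 0), (1, 2), (1, 5), (1, 7), (2, 0), (2, 2), (2, 5), (2, 7), (3, 0), (3, 2), (3, 5), (3, 7)]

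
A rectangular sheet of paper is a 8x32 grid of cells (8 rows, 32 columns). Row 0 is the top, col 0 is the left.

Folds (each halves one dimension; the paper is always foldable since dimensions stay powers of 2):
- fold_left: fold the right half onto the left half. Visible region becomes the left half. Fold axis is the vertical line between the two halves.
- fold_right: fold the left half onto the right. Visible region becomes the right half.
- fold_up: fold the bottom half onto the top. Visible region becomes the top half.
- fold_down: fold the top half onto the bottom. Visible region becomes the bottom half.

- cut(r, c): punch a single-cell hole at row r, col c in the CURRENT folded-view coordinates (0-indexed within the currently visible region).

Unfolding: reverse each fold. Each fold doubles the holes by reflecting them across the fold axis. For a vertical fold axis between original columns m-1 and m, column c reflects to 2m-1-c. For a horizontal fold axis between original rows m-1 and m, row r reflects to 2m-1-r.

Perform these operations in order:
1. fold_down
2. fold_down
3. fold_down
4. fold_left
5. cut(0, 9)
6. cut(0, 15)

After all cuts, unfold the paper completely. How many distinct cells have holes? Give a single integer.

Op 1 fold_down: fold axis h@4; visible region now rows[4,8) x cols[0,32) = 4x32
Op 2 fold_down: fold axis h@6; visible region now rows[6,8) x cols[0,32) = 2x32
Op 3 fold_down: fold axis h@7; visible region now rows[7,8) x cols[0,32) = 1x32
Op 4 fold_left: fold axis v@16; visible region now rows[7,8) x cols[0,16) = 1x16
Op 5 cut(0, 9): punch at orig (7,9); cuts so far [(7, 9)]; region rows[7,8) x cols[0,16) = 1x16
Op 6 cut(0, 15): punch at orig (7,15); cuts so far [(7, 9), (7, 15)]; region rows[7,8) x cols[0,16) = 1x16
Unfold 1 (reflect across v@16): 4 holes -> [(7, 9), (7, 15), (7, 16), (7, 22)]
Unfold 2 (reflect across h@7): 8 holes -> [(6, 9), (6, 15), (6, 16), (6, 22), (7, 9), (7, 15), (7, 16), (7, 22)]
Unfold 3 (reflect across h@6): 16 holes -> [(4, 9), (4, 15), (4, 16), (4, 22), (5, 9), (5, 15), (5, 16), (5, 22), (6, 9), (6, 15), (6, 16), (6, 22), (7, 9), (7, 15), (7, 16), (7, 22)]
Unfold 4 (reflect across h@4): 32 holes -> [(0, 9), (0, 15), (0, 16), (0, 22), (1, 9), (1, 15), (1, 16), (1, 22), (2, 9), (2, 15), (2, 16), (2, 22), (3, 9), (3, 15), (3, 16), (3, 22), (4, 9), (4, 15), (4, 16), (4, 22), (5, 9), (5, 15), (5, 16), (5, 22), (6, 9), (6, 15), (6, 16), (6, 22), (7, 9), (7, 15), (7, 16), (7, 22)]

Answer: 32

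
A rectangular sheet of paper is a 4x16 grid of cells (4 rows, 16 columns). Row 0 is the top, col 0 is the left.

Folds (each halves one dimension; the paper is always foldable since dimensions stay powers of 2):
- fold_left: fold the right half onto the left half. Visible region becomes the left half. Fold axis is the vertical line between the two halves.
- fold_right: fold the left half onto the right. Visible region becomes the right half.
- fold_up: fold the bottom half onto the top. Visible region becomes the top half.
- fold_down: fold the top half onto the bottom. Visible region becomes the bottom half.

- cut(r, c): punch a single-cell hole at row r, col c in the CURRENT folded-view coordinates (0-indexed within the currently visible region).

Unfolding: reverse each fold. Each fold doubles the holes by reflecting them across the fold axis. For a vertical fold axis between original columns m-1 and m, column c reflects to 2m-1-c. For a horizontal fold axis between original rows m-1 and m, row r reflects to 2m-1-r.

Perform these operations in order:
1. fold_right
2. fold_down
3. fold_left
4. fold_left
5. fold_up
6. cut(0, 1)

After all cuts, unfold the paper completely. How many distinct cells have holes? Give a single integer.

Answer: 32

Derivation:
Op 1 fold_right: fold axis v@8; visible region now rows[0,4) x cols[8,16) = 4x8
Op 2 fold_down: fold axis h@2; visible region now rows[2,4) x cols[8,16) = 2x8
Op 3 fold_left: fold axis v@12; visible region now rows[2,4) x cols[8,12) = 2x4
Op 4 fold_left: fold axis v@10; visible region now rows[2,4) x cols[8,10) = 2x2
Op 5 fold_up: fold axis h@3; visible region now rows[2,3) x cols[8,10) = 1x2
Op 6 cut(0, 1): punch at orig (2,9); cuts so far [(2, 9)]; region rows[2,3) x cols[8,10) = 1x2
Unfold 1 (reflect across h@3): 2 holes -> [(2, 9), (3, 9)]
Unfold 2 (reflect across v@10): 4 holes -> [(2, 9), (2, 10), (3, 9), (3, 10)]
Unfold 3 (reflect across v@12): 8 holes -> [(2, 9), (2, 10), (2, 13), (2, 14), (3, 9), (3, 10), (3, 13), (3, 14)]
Unfold 4 (reflect across h@2): 16 holes -> [(0, 9), (0, 10), (0, 13), (0, 14), (1, 9), (1, 10), (1, 13), (1, 14), (2, 9), (2, 10), (2, 13), (2, 14), (3, 9), (3, 10), (3, 13), (3, 14)]
Unfold 5 (reflect across v@8): 32 holes -> [(0, 1), (0, 2), (0, 5), (0, 6), (0, 9), (0, 10), (0, 13), (0, 14), (1, 1), (1, 2), (1, 5), (1, 6), (1, 9), (1, 10), (1, 13), (1, 14), (2, 1), (2, 2), (2, 5), (2, 6), (2, 9), (2, 10), (2, 13), (2, 14), (3, 1), (3, 2), (3, 5), (3, 6), (3, 9), (3, 10), (3, 13), (3, 14)]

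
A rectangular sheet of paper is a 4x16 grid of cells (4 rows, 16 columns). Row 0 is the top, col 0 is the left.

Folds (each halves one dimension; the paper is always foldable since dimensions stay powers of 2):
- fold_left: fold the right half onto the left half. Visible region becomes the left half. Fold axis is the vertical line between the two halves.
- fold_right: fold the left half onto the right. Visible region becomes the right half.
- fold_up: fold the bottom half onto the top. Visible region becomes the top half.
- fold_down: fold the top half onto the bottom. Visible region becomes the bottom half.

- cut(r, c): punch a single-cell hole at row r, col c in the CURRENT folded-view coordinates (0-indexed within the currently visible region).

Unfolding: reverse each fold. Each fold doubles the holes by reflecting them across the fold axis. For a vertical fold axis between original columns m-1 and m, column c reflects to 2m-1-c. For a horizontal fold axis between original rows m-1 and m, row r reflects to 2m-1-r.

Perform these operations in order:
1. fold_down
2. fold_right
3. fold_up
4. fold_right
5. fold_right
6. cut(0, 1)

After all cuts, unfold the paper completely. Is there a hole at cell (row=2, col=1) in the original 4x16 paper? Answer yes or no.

Op 1 fold_down: fold axis h@2; visible region now rows[2,4) x cols[0,16) = 2x16
Op 2 fold_right: fold axis v@8; visible region now rows[2,4) x cols[8,16) = 2x8
Op 3 fold_up: fold axis h@3; visible region now rows[2,3) x cols[8,16) = 1x8
Op 4 fold_right: fold axis v@12; visible region now rows[2,3) x cols[12,16) = 1x4
Op 5 fold_right: fold axis v@14; visible region now rows[2,3) x cols[14,16) = 1x2
Op 6 cut(0, 1): punch at orig (2,15); cuts so far [(2, 15)]; region rows[2,3) x cols[14,16) = 1x2
Unfold 1 (reflect across v@14): 2 holes -> [(2, 12), (2, 15)]
Unfold 2 (reflect across v@12): 4 holes -> [(2, 8), (2, 11), (2, 12), (2, 15)]
Unfold 3 (reflect across h@3): 8 holes -> [(2, 8), (2, 11), (2, 12), (2, 15), (3, 8), (3, 11), (3, 12), (3, 15)]
Unfold 4 (reflect across v@8): 16 holes -> [(2, 0), (2, 3), (2, 4), (2, 7), (2, 8), (2, 11), (2, 12), (2, 15), (3, 0), (3, 3), (3, 4), (3, 7), (3, 8), (3, 11), (3, 12), (3, 15)]
Unfold 5 (reflect across h@2): 32 holes -> [(0, 0), (0, 3), (0, 4), (0, 7), (0, 8), (0, 11), (0, 12), (0, 15), (1, 0), (1, 3), (1, 4), (1, 7), (1, 8), (1, 11), (1, 12), (1, 15), (2, 0), (2, 3), (2, 4), (2, 7), (2, 8), (2, 11), (2, 12), (2, 15), (3, 0), (3, 3), (3, 4), (3, 7), (3, 8), (3, 11), (3, 12), (3, 15)]
Holes: [(0, 0), (0, 3), (0, 4), (0, 7), (0, 8), (0, 11), (0, 12), (0, 15), (1, 0), (1, 3), (1, 4), (1, 7), (1, 8), (1, 11), (1, 12), (1, 15), (2, 0), (2, 3), (2, 4), (2, 7), (2, 8), (2, 11), (2, 12), (2, 15), (3, 0), (3, 3), (3, 4), (3, 7), (3, 8), (3, 11), (3, 12), (3, 15)]

Answer: no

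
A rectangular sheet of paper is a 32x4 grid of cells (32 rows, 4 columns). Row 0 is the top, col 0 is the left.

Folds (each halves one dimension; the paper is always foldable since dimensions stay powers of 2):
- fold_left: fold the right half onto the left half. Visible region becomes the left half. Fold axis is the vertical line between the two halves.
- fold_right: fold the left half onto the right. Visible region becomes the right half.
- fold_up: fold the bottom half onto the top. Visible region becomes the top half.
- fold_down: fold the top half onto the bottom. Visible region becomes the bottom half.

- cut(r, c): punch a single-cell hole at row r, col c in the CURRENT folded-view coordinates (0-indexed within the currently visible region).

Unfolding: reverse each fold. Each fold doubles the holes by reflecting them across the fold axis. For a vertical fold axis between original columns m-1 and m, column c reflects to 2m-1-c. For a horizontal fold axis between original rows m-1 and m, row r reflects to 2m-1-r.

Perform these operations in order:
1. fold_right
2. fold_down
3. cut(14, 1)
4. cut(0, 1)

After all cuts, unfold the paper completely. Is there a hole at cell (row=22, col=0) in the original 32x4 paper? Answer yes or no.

Op 1 fold_right: fold axis v@2; visible region now rows[0,32) x cols[2,4) = 32x2
Op 2 fold_down: fold axis h@16; visible region now rows[16,32) x cols[2,4) = 16x2
Op 3 cut(14, 1): punch at orig (30,3); cuts so far [(30, 3)]; region rows[16,32) x cols[2,4) = 16x2
Op 4 cut(0, 1): punch at orig (16,3); cuts so far [(16, 3), (30, 3)]; region rows[16,32) x cols[2,4) = 16x2
Unfold 1 (reflect across h@16): 4 holes -> [(1, 3), (15, 3), (16, 3), (30, 3)]
Unfold 2 (reflect across v@2): 8 holes -> [(1, 0), (1, 3), (15, 0), (15, 3), (16, 0), (16, 3), (30, 0), (30, 3)]
Holes: [(1, 0), (1, 3), (15, 0), (15, 3), (16, 0), (16, 3), (30, 0), (30, 3)]

Answer: no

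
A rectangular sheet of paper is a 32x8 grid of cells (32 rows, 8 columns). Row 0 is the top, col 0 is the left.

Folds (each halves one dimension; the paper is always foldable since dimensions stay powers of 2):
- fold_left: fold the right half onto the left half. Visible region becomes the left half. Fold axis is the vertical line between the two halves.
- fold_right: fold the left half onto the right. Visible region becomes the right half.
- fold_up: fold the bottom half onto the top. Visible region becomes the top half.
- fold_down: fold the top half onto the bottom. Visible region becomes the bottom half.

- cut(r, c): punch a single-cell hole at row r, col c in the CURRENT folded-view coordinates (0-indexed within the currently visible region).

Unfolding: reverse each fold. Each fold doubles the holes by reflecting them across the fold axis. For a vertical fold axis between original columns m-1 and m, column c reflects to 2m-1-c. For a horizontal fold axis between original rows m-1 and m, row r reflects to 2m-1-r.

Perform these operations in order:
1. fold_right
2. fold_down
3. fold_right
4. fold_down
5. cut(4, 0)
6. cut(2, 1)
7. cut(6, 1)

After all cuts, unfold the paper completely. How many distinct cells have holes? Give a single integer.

Op 1 fold_right: fold axis v@4; visible region now rows[0,32) x cols[4,8) = 32x4
Op 2 fold_down: fold axis h@16; visible region now rows[16,32) x cols[4,8) = 16x4
Op 3 fold_right: fold axis v@6; visible region now rows[16,32) x cols[6,8) = 16x2
Op 4 fold_down: fold axis h@24; visible region now rows[24,32) x cols[6,8) = 8x2
Op 5 cut(4, 0): punch at orig (28,6); cuts so far [(28, 6)]; region rows[24,32) x cols[6,8) = 8x2
Op 6 cut(2, 1): punch at orig (26,7); cuts so far [(26, 7), (28, 6)]; region rows[24,32) x cols[6,8) = 8x2
Op 7 cut(6, 1): punch at orig (30,7); cuts so far [(26, 7), (28, 6), (30, 7)]; region rows[24,32) x cols[6,8) = 8x2
Unfold 1 (reflect across h@24): 6 holes -> [(17, 7), (19, 6), (21, 7), (26, 7), (28, 6), (30, 7)]
Unfold 2 (reflect across v@6): 12 holes -> [(17, 4), (17, 7), (19, 5), (19, 6), (21, 4), (21, 7), (26, 4), (26, 7), (28, 5), (28, 6), (30, 4), (30, 7)]
Unfold 3 (reflect across h@16): 24 holes -> [(1, 4), (1, 7), (3, 5), (3, 6), (5, 4), (5, 7), (10, 4), (10, 7), (12, 5), (12, 6), (14, 4), (14, 7), (17, 4), (17, 7), (19, 5), (19, 6), (21, 4), (21, 7), (26, 4), (26, 7), (28, 5), (28, 6), (30, 4), (30, 7)]
Unfold 4 (reflect across v@4): 48 holes -> [(1, 0), (1, 3), (1, 4), (1, 7), (3, 1), (3, 2), (3, 5), (3, 6), (5, 0), (5, 3), (5, 4), (5, 7), (10, 0), (10, 3), (10, 4), (10, 7), (12, 1), (12, 2), (12, 5), (12, 6), (14, 0), (14, 3), (14, 4), (14, 7), (17, 0), (17, 3), (17, 4), (17, 7), (19, 1), (19, 2), (19, 5), (19, 6), (21, 0), (21, 3), (21, 4), (21, 7), (26, 0), (26, 3), (26, 4), (26, 7), (28, 1), (28, 2), (28, 5), (28, 6), (30, 0), (30, 3), (30, 4), (30, 7)]

Answer: 48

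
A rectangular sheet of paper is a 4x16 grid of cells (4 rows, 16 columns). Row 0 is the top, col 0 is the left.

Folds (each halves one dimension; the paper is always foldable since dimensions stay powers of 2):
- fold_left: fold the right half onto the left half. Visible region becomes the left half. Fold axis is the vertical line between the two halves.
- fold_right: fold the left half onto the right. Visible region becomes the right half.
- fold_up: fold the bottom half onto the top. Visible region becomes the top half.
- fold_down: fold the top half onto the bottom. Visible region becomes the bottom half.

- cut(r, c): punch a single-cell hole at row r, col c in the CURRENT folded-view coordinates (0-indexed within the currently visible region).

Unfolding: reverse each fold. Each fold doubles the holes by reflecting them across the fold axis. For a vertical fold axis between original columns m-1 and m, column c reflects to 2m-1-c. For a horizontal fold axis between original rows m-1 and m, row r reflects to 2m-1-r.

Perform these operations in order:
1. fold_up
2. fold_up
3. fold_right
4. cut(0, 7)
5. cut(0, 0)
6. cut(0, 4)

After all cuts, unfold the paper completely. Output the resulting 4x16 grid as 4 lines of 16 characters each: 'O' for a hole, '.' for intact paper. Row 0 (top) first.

Op 1 fold_up: fold axis h@2; visible region now rows[0,2) x cols[0,16) = 2x16
Op 2 fold_up: fold axis h@1; visible region now rows[0,1) x cols[0,16) = 1x16
Op 3 fold_right: fold axis v@8; visible region now rows[0,1) x cols[8,16) = 1x8
Op 4 cut(0, 7): punch at orig (0,15); cuts so far [(0, 15)]; region rows[0,1) x cols[8,16) = 1x8
Op 5 cut(0, 0): punch at orig (0,8); cuts so far [(0, 8), (0, 15)]; region rows[0,1) x cols[8,16) = 1x8
Op 6 cut(0, 4): punch at orig (0,12); cuts so far [(0, 8), (0, 12), (0, 15)]; region rows[0,1) x cols[8,16) = 1x8
Unfold 1 (reflect across v@8): 6 holes -> [(0, 0), (0, 3), (0, 7), (0, 8), (0, 12), (0, 15)]
Unfold 2 (reflect across h@1): 12 holes -> [(0, 0), (0, 3), (0, 7), (0, 8), (0, 12), (0, 15), (1, 0), (1, 3), (1, 7), (1, 8), (1, 12), (1, 15)]
Unfold 3 (reflect across h@2): 24 holes -> [(0, 0), (0, 3), (0, 7), (0, 8), (0, 12), (0, 15), (1, 0), (1, 3), (1, 7), (1, 8), (1, 12), (1, 15), (2, 0), (2, 3), (2, 7), (2, 8), (2, 12), (2, 15), (3, 0), (3, 3), (3, 7), (3, 8), (3, 12), (3, 15)]

Answer: O..O...OO...O..O
O..O...OO...O..O
O..O...OO...O..O
O..O...OO...O..O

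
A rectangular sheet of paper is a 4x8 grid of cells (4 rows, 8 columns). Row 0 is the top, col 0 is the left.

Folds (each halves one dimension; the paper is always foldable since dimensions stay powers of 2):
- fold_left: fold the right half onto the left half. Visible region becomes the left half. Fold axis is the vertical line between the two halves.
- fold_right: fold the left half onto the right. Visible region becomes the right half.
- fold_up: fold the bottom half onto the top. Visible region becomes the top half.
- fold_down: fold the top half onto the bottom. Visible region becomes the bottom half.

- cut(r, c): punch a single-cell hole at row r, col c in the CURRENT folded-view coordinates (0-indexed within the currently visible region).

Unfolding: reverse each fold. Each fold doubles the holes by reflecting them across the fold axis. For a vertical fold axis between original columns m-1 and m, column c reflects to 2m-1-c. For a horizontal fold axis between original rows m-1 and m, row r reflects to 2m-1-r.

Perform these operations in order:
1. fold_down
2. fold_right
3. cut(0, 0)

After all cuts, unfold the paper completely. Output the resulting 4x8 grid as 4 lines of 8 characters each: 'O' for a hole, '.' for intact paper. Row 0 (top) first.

Op 1 fold_down: fold axis h@2; visible region now rows[2,4) x cols[0,8) = 2x8
Op 2 fold_right: fold axis v@4; visible region now rows[2,4) x cols[4,8) = 2x4
Op 3 cut(0, 0): punch at orig (2,4); cuts so far [(2, 4)]; region rows[2,4) x cols[4,8) = 2x4
Unfold 1 (reflect across v@4): 2 holes -> [(2, 3), (2, 4)]
Unfold 2 (reflect across h@2): 4 holes -> [(1, 3), (1, 4), (2, 3), (2, 4)]

Answer: ........
...OO...
...OO...
........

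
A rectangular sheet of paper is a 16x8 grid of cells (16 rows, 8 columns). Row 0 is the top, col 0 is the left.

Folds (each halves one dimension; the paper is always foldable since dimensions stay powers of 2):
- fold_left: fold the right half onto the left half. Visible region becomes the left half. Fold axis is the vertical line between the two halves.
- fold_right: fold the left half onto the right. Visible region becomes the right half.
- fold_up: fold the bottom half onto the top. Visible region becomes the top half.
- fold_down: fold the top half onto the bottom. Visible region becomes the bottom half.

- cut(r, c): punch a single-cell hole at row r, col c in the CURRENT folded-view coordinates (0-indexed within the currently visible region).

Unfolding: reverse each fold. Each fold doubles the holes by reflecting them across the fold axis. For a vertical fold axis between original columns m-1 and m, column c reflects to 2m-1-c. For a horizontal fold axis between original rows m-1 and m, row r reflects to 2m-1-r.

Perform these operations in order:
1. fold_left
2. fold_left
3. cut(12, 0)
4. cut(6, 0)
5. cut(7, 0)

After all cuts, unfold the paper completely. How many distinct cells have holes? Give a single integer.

Op 1 fold_left: fold axis v@4; visible region now rows[0,16) x cols[0,4) = 16x4
Op 2 fold_left: fold axis v@2; visible region now rows[0,16) x cols[0,2) = 16x2
Op 3 cut(12, 0): punch at orig (12,0); cuts so far [(12, 0)]; region rows[0,16) x cols[0,2) = 16x2
Op 4 cut(6, 0): punch at orig (6,0); cuts so far [(6, 0), (12, 0)]; region rows[0,16) x cols[0,2) = 16x2
Op 5 cut(7, 0): punch at orig (7,0); cuts so far [(6, 0), (7, 0), (12, 0)]; region rows[0,16) x cols[0,2) = 16x2
Unfold 1 (reflect across v@2): 6 holes -> [(6, 0), (6, 3), (7, 0), (7, 3), (12, 0), (12, 3)]
Unfold 2 (reflect across v@4): 12 holes -> [(6, 0), (6, 3), (6, 4), (6, 7), (7, 0), (7, 3), (7, 4), (7, 7), (12, 0), (12, 3), (12, 4), (12, 7)]

Answer: 12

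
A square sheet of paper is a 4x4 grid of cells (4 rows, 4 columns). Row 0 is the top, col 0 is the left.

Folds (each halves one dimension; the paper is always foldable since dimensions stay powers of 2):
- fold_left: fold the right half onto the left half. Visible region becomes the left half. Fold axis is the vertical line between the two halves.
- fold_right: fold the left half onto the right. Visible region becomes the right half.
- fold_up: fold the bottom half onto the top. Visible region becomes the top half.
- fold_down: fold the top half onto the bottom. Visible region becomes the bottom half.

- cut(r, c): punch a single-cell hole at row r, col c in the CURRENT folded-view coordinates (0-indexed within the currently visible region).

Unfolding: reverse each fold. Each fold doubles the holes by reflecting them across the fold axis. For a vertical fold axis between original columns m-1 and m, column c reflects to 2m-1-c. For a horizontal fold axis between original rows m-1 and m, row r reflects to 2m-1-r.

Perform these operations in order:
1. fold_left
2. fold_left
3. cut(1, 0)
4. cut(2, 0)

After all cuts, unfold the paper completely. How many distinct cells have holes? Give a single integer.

Answer: 8

Derivation:
Op 1 fold_left: fold axis v@2; visible region now rows[0,4) x cols[0,2) = 4x2
Op 2 fold_left: fold axis v@1; visible region now rows[0,4) x cols[0,1) = 4x1
Op 3 cut(1, 0): punch at orig (1,0); cuts so far [(1, 0)]; region rows[0,4) x cols[0,1) = 4x1
Op 4 cut(2, 0): punch at orig (2,0); cuts so far [(1, 0), (2, 0)]; region rows[0,4) x cols[0,1) = 4x1
Unfold 1 (reflect across v@1): 4 holes -> [(1, 0), (1, 1), (2, 0), (2, 1)]
Unfold 2 (reflect across v@2): 8 holes -> [(1, 0), (1, 1), (1, 2), (1, 3), (2, 0), (2, 1), (2, 2), (2, 3)]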